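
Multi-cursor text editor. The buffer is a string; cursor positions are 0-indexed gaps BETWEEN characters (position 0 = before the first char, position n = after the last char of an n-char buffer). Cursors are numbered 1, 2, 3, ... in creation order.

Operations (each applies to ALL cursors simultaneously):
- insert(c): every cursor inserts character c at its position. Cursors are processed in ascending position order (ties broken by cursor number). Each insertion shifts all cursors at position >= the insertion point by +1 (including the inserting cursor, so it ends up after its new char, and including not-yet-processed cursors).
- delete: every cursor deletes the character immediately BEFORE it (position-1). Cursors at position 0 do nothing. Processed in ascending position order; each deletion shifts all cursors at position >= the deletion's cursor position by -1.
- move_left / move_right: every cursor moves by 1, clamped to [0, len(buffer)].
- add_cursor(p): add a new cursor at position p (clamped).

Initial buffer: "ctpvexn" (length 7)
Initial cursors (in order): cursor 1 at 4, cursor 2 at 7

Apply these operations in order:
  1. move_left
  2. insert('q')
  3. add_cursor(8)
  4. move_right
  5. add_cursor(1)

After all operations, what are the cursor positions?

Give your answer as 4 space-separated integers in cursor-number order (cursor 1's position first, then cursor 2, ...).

After op 1 (move_left): buffer="ctpvexn" (len 7), cursors c1@3 c2@6, authorship .......
After op 2 (insert('q')): buffer="ctpqvexqn" (len 9), cursors c1@4 c2@8, authorship ...1...2.
After op 3 (add_cursor(8)): buffer="ctpqvexqn" (len 9), cursors c1@4 c2@8 c3@8, authorship ...1...2.
After op 4 (move_right): buffer="ctpqvexqn" (len 9), cursors c1@5 c2@9 c3@9, authorship ...1...2.
After op 5 (add_cursor(1)): buffer="ctpqvexqn" (len 9), cursors c4@1 c1@5 c2@9 c3@9, authorship ...1...2.

Answer: 5 9 9 1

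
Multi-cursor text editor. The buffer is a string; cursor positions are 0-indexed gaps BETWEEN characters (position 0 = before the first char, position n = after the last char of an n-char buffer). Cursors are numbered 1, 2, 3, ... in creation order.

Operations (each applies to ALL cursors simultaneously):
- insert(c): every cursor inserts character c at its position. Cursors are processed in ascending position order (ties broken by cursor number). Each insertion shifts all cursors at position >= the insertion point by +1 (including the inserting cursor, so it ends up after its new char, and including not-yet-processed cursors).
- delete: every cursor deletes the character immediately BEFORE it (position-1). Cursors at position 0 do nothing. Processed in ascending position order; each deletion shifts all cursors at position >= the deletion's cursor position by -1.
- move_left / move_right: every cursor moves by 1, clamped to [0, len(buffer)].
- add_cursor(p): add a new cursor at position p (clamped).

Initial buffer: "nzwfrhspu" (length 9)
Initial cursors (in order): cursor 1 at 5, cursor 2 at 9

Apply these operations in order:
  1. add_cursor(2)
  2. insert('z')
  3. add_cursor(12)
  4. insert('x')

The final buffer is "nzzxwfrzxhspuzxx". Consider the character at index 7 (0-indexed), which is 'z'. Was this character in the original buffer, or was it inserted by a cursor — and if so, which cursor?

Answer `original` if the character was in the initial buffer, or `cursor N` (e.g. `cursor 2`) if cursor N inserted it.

After op 1 (add_cursor(2)): buffer="nzwfrhspu" (len 9), cursors c3@2 c1@5 c2@9, authorship .........
After op 2 (insert('z')): buffer="nzzwfrzhspuz" (len 12), cursors c3@3 c1@7 c2@12, authorship ..3...1....2
After op 3 (add_cursor(12)): buffer="nzzwfrzhspuz" (len 12), cursors c3@3 c1@7 c2@12 c4@12, authorship ..3...1....2
After op 4 (insert('x')): buffer="nzzxwfrzxhspuzxx" (len 16), cursors c3@4 c1@9 c2@16 c4@16, authorship ..33...11....224
Authorship (.=original, N=cursor N): . . 3 3 . . . 1 1 . . . . 2 2 4
Index 7: author = 1

Answer: cursor 1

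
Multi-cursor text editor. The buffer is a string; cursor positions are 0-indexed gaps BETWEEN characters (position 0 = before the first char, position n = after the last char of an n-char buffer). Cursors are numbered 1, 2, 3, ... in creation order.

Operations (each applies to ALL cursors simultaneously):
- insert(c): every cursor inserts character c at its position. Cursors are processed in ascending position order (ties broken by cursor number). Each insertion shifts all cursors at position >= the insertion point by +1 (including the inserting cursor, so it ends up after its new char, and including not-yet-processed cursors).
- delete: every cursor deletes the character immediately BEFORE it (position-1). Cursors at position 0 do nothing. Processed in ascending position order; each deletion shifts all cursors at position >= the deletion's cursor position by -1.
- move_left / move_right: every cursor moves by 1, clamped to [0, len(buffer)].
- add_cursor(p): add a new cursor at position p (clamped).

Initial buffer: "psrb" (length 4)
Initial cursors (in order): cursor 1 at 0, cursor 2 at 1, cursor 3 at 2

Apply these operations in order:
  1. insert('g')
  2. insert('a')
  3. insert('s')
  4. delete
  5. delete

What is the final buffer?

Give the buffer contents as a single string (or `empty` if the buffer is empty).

Answer: gpgsgrb

Derivation:
After op 1 (insert('g')): buffer="gpgsgrb" (len 7), cursors c1@1 c2@3 c3@5, authorship 1.2.3..
After op 2 (insert('a')): buffer="gapgasgarb" (len 10), cursors c1@2 c2@5 c3@8, authorship 11.22.33..
After op 3 (insert('s')): buffer="gaspgassgasrb" (len 13), cursors c1@3 c2@7 c3@11, authorship 111.222.333..
After op 4 (delete): buffer="gapgasgarb" (len 10), cursors c1@2 c2@5 c3@8, authorship 11.22.33..
After op 5 (delete): buffer="gpgsgrb" (len 7), cursors c1@1 c2@3 c3@5, authorship 1.2.3..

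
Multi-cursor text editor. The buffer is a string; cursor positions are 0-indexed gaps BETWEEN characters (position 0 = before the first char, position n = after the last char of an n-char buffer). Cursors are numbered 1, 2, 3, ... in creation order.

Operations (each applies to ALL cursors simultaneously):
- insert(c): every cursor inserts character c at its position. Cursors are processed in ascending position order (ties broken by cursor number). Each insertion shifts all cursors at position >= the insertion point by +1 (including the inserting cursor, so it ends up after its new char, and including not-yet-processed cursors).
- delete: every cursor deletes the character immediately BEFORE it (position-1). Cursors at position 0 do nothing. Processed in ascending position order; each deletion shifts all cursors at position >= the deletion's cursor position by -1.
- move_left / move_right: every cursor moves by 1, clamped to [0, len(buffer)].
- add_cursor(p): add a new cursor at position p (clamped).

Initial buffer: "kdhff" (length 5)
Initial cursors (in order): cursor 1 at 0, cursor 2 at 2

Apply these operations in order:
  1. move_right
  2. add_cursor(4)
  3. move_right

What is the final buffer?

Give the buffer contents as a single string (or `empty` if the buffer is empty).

After op 1 (move_right): buffer="kdhff" (len 5), cursors c1@1 c2@3, authorship .....
After op 2 (add_cursor(4)): buffer="kdhff" (len 5), cursors c1@1 c2@3 c3@4, authorship .....
After op 3 (move_right): buffer="kdhff" (len 5), cursors c1@2 c2@4 c3@5, authorship .....

Answer: kdhff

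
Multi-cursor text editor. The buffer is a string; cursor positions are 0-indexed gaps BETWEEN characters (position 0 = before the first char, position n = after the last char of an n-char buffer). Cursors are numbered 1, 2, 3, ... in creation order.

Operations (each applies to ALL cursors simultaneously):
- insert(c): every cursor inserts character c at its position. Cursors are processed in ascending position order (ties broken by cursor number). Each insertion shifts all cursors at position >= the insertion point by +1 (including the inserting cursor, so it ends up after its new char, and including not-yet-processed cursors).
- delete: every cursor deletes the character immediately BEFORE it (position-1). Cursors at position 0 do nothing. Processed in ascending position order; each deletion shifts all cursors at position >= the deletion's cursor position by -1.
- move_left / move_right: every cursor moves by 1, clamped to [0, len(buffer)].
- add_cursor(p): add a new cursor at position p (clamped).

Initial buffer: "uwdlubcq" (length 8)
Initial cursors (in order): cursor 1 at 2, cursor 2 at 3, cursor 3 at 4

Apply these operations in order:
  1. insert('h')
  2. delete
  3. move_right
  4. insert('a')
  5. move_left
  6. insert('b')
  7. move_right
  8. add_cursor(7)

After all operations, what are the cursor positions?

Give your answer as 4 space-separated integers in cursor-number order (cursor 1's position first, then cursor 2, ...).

After op 1 (insert('h')): buffer="uwhdhlhubcq" (len 11), cursors c1@3 c2@5 c3@7, authorship ..1.2.3....
After op 2 (delete): buffer="uwdlubcq" (len 8), cursors c1@2 c2@3 c3@4, authorship ........
After op 3 (move_right): buffer="uwdlubcq" (len 8), cursors c1@3 c2@4 c3@5, authorship ........
After op 4 (insert('a')): buffer="uwdalauabcq" (len 11), cursors c1@4 c2@6 c3@8, authorship ...1.2.3...
After op 5 (move_left): buffer="uwdalauabcq" (len 11), cursors c1@3 c2@5 c3@7, authorship ...1.2.3...
After op 6 (insert('b')): buffer="uwdbalbaubabcq" (len 14), cursors c1@4 c2@7 c3@10, authorship ...11.22.33...
After op 7 (move_right): buffer="uwdbalbaubabcq" (len 14), cursors c1@5 c2@8 c3@11, authorship ...11.22.33...
After op 8 (add_cursor(7)): buffer="uwdbalbaubabcq" (len 14), cursors c1@5 c4@7 c2@8 c3@11, authorship ...11.22.33...

Answer: 5 8 11 7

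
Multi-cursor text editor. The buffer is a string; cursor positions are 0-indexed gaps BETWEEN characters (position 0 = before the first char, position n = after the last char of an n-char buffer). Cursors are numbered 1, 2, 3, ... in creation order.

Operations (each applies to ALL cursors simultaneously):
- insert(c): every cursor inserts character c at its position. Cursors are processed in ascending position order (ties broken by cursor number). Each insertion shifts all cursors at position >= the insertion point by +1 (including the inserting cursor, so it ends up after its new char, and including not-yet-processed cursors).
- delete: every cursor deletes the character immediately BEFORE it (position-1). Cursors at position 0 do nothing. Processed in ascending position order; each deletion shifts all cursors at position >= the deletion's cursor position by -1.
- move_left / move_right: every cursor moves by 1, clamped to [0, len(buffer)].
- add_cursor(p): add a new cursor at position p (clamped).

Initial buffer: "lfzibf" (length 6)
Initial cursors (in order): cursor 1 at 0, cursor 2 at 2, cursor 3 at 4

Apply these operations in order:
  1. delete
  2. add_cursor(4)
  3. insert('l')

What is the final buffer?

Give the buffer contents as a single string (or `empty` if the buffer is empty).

After op 1 (delete): buffer="lzbf" (len 4), cursors c1@0 c2@1 c3@2, authorship ....
After op 2 (add_cursor(4)): buffer="lzbf" (len 4), cursors c1@0 c2@1 c3@2 c4@4, authorship ....
After op 3 (insert('l')): buffer="lllzlbfl" (len 8), cursors c1@1 c2@3 c3@5 c4@8, authorship 1.2.3..4

Answer: lllzlbfl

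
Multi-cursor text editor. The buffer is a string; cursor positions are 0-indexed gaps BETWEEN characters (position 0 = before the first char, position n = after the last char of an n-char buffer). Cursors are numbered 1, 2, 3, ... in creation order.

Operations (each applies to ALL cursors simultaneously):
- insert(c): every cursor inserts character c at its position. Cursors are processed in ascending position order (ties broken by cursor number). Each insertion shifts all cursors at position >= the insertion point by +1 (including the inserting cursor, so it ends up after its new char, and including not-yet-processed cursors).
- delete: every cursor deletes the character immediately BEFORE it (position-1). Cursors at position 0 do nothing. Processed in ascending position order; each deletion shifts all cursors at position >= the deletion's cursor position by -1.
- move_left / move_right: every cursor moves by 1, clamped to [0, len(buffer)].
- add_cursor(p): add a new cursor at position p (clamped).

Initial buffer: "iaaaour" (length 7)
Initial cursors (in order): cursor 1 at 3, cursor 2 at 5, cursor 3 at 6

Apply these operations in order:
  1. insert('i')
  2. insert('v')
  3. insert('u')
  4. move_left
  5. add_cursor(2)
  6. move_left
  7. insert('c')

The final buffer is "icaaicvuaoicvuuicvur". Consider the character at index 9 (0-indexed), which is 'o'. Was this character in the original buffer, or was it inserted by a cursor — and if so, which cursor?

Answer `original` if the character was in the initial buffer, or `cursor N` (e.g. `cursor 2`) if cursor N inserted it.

Answer: original

Derivation:
After op 1 (insert('i')): buffer="iaaiaoiuir" (len 10), cursors c1@4 c2@7 c3@9, authorship ...1..2.3.
After op 2 (insert('v')): buffer="iaaivaoivuivr" (len 13), cursors c1@5 c2@9 c3@12, authorship ...11..22.33.
After op 3 (insert('u')): buffer="iaaivuaoivuuivur" (len 16), cursors c1@6 c2@11 c3@15, authorship ...111..222.333.
After op 4 (move_left): buffer="iaaivuaoivuuivur" (len 16), cursors c1@5 c2@10 c3@14, authorship ...111..222.333.
After op 5 (add_cursor(2)): buffer="iaaivuaoivuuivur" (len 16), cursors c4@2 c1@5 c2@10 c3@14, authorship ...111..222.333.
After op 6 (move_left): buffer="iaaivuaoivuuivur" (len 16), cursors c4@1 c1@4 c2@9 c3@13, authorship ...111..222.333.
After op 7 (insert('c')): buffer="icaaicvuaoicvuuicvur" (len 20), cursors c4@2 c1@6 c2@12 c3@17, authorship .4..1111..2222.3333.
Authorship (.=original, N=cursor N): . 4 . . 1 1 1 1 . . 2 2 2 2 . 3 3 3 3 .
Index 9: author = original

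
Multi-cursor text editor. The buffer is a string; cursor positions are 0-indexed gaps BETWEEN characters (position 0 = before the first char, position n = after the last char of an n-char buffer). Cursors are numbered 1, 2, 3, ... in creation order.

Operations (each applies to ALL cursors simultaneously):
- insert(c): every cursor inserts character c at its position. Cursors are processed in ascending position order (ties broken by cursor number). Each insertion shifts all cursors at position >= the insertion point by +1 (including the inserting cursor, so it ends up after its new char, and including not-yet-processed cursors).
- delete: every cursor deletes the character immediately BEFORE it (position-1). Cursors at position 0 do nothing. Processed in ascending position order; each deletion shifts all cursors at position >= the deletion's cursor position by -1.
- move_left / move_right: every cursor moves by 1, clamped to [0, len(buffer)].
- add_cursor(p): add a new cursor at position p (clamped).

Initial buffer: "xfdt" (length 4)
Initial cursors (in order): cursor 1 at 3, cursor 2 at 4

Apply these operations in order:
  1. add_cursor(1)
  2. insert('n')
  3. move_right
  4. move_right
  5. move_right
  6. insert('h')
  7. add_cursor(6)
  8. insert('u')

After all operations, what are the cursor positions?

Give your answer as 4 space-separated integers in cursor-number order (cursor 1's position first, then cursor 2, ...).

Answer: 14 14 8 8

Derivation:
After op 1 (add_cursor(1)): buffer="xfdt" (len 4), cursors c3@1 c1@3 c2@4, authorship ....
After op 2 (insert('n')): buffer="xnfdntn" (len 7), cursors c3@2 c1@5 c2@7, authorship .3..1.2
After op 3 (move_right): buffer="xnfdntn" (len 7), cursors c3@3 c1@6 c2@7, authorship .3..1.2
After op 4 (move_right): buffer="xnfdntn" (len 7), cursors c3@4 c1@7 c2@7, authorship .3..1.2
After op 5 (move_right): buffer="xnfdntn" (len 7), cursors c3@5 c1@7 c2@7, authorship .3..1.2
After op 6 (insert('h')): buffer="xnfdnhtnhh" (len 10), cursors c3@6 c1@10 c2@10, authorship .3..13.212
After op 7 (add_cursor(6)): buffer="xnfdnhtnhh" (len 10), cursors c3@6 c4@6 c1@10 c2@10, authorship .3..13.212
After op 8 (insert('u')): buffer="xnfdnhuutnhhuu" (len 14), cursors c3@8 c4@8 c1@14 c2@14, authorship .3..1334.21212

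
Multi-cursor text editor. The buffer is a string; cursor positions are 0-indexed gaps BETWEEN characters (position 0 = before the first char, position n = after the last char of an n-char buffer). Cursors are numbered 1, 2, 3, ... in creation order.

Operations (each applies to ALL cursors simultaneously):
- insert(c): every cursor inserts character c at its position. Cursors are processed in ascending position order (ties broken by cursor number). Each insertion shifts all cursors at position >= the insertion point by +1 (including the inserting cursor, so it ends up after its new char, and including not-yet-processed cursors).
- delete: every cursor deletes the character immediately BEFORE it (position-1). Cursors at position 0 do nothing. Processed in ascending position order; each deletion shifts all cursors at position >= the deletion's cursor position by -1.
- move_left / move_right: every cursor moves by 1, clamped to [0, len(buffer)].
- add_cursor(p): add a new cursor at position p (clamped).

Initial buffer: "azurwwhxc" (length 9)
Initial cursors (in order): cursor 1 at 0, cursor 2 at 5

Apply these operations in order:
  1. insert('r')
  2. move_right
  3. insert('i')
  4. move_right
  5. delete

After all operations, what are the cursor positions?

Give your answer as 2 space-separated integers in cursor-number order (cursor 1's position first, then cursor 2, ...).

Answer: 3 9

Derivation:
After op 1 (insert('r')): buffer="razurwrwhxc" (len 11), cursors c1@1 c2@7, authorship 1.....2....
After op 2 (move_right): buffer="razurwrwhxc" (len 11), cursors c1@2 c2@8, authorship 1.....2....
After op 3 (insert('i')): buffer="raizurwrwihxc" (len 13), cursors c1@3 c2@10, authorship 1.1....2.2...
After op 4 (move_right): buffer="raizurwrwihxc" (len 13), cursors c1@4 c2@11, authorship 1.1....2.2...
After op 5 (delete): buffer="raiurwrwixc" (len 11), cursors c1@3 c2@9, authorship 1.1...2.2..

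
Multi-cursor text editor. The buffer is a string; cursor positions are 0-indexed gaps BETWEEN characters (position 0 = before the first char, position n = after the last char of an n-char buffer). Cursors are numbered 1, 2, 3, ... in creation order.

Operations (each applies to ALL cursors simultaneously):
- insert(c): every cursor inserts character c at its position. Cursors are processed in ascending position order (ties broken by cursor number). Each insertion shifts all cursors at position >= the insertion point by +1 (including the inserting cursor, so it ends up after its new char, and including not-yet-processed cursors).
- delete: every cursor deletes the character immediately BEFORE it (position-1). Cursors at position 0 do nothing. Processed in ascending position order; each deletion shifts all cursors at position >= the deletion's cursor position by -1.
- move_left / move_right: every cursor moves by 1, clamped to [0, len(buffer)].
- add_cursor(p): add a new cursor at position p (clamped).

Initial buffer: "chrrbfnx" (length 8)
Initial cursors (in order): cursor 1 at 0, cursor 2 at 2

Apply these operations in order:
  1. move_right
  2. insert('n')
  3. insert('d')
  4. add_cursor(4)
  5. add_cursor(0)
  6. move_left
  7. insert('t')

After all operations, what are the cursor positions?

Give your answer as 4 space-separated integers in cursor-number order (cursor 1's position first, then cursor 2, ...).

After op 1 (move_right): buffer="chrrbfnx" (len 8), cursors c1@1 c2@3, authorship ........
After op 2 (insert('n')): buffer="cnhrnrbfnx" (len 10), cursors c1@2 c2@5, authorship .1..2.....
After op 3 (insert('d')): buffer="cndhrndrbfnx" (len 12), cursors c1@3 c2@7, authorship .11..22.....
After op 4 (add_cursor(4)): buffer="cndhrndrbfnx" (len 12), cursors c1@3 c3@4 c2@7, authorship .11..22.....
After op 5 (add_cursor(0)): buffer="cndhrndrbfnx" (len 12), cursors c4@0 c1@3 c3@4 c2@7, authorship .11..22.....
After op 6 (move_left): buffer="cndhrndrbfnx" (len 12), cursors c4@0 c1@2 c3@3 c2@6, authorship .11..22.....
After op 7 (insert('t')): buffer="tcntdthrntdrbfnx" (len 16), cursors c4@1 c1@4 c3@6 c2@10, authorship 4.1113..222.....

Answer: 4 10 6 1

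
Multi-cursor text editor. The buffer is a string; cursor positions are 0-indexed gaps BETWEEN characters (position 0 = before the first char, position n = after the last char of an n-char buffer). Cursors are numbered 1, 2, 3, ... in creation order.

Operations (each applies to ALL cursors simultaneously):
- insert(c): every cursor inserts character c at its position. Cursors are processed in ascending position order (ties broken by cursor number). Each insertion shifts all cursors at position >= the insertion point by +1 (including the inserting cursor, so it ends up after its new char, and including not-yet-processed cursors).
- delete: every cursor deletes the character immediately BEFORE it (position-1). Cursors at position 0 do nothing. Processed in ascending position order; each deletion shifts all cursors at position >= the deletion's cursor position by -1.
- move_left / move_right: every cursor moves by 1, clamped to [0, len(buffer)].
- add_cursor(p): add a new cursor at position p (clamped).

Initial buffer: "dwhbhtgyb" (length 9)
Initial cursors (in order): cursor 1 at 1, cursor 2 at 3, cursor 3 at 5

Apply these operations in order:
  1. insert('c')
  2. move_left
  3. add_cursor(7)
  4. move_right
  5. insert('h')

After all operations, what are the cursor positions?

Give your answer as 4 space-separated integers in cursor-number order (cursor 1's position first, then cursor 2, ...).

After op 1 (insert('c')): buffer="dcwhcbhctgyb" (len 12), cursors c1@2 c2@5 c3@8, authorship .1..2..3....
After op 2 (move_left): buffer="dcwhcbhctgyb" (len 12), cursors c1@1 c2@4 c3@7, authorship .1..2..3....
After op 3 (add_cursor(7)): buffer="dcwhcbhctgyb" (len 12), cursors c1@1 c2@4 c3@7 c4@7, authorship .1..2..3....
After op 4 (move_right): buffer="dcwhcbhctgyb" (len 12), cursors c1@2 c2@5 c3@8 c4@8, authorship .1..2..3....
After op 5 (insert('h')): buffer="dchwhchbhchhtgyb" (len 16), cursors c1@3 c2@7 c3@12 c4@12, authorship .11..22..334....

Answer: 3 7 12 12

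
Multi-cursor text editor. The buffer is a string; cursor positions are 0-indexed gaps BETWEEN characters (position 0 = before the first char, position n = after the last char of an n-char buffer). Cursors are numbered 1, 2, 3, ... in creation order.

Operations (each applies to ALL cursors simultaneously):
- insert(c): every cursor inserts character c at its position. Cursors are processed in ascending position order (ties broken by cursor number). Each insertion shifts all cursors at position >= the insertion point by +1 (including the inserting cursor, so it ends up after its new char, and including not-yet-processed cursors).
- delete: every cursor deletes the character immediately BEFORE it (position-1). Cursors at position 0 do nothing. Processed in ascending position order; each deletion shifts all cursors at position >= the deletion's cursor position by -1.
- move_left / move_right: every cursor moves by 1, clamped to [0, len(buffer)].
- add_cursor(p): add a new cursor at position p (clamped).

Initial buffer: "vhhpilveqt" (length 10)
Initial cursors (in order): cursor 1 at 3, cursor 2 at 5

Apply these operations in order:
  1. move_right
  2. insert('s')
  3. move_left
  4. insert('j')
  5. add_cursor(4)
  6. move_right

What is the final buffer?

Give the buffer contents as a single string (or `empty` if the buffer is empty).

After op 1 (move_right): buffer="vhhpilveqt" (len 10), cursors c1@4 c2@6, authorship ..........
After op 2 (insert('s')): buffer="vhhpsilsveqt" (len 12), cursors c1@5 c2@8, authorship ....1..2....
After op 3 (move_left): buffer="vhhpsilsveqt" (len 12), cursors c1@4 c2@7, authorship ....1..2....
After op 4 (insert('j')): buffer="vhhpjsiljsveqt" (len 14), cursors c1@5 c2@9, authorship ....11..22....
After op 5 (add_cursor(4)): buffer="vhhpjsiljsveqt" (len 14), cursors c3@4 c1@5 c2@9, authorship ....11..22....
After op 6 (move_right): buffer="vhhpjsiljsveqt" (len 14), cursors c3@5 c1@6 c2@10, authorship ....11..22....

Answer: vhhpjsiljsveqt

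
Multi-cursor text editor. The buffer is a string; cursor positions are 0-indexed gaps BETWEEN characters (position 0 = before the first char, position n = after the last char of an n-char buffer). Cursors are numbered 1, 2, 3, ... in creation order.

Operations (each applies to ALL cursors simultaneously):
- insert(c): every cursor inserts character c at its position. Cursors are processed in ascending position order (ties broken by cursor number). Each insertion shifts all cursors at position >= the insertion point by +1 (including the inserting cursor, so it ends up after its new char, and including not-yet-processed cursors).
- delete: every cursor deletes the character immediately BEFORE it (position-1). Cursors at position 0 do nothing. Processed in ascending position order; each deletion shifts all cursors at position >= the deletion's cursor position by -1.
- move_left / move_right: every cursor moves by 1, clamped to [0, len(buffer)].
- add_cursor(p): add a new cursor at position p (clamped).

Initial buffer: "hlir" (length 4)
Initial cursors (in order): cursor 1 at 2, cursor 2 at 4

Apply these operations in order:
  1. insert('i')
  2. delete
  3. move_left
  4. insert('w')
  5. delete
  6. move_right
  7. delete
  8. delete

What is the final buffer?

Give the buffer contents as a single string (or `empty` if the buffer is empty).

After op 1 (insert('i')): buffer="hliiri" (len 6), cursors c1@3 c2@6, authorship ..1..2
After op 2 (delete): buffer="hlir" (len 4), cursors c1@2 c2@4, authorship ....
After op 3 (move_left): buffer="hlir" (len 4), cursors c1@1 c2@3, authorship ....
After op 4 (insert('w')): buffer="hwliwr" (len 6), cursors c1@2 c2@5, authorship .1..2.
After op 5 (delete): buffer="hlir" (len 4), cursors c1@1 c2@3, authorship ....
After op 6 (move_right): buffer="hlir" (len 4), cursors c1@2 c2@4, authorship ....
After op 7 (delete): buffer="hi" (len 2), cursors c1@1 c2@2, authorship ..
After op 8 (delete): buffer="" (len 0), cursors c1@0 c2@0, authorship 

Answer: empty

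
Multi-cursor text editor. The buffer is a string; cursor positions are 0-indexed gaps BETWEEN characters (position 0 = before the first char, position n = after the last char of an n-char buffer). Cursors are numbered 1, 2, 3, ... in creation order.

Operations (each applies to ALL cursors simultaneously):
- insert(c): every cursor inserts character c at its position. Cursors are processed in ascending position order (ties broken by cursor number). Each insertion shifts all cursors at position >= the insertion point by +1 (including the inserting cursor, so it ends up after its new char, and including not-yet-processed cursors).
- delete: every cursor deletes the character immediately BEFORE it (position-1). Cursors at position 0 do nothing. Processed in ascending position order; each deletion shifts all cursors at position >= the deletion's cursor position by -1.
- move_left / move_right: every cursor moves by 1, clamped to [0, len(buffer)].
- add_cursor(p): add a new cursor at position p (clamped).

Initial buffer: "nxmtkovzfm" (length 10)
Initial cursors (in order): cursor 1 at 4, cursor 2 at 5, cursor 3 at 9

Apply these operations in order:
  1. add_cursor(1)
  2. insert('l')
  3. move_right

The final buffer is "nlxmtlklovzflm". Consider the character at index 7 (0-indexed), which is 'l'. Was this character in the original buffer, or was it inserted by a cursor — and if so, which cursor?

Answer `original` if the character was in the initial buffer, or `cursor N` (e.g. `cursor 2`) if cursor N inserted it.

After op 1 (add_cursor(1)): buffer="nxmtkovzfm" (len 10), cursors c4@1 c1@4 c2@5 c3@9, authorship ..........
After op 2 (insert('l')): buffer="nlxmtlklovzflm" (len 14), cursors c4@2 c1@6 c2@8 c3@13, authorship .4...1.2....3.
After op 3 (move_right): buffer="nlxmtlklovzflm" (len 14), cursors c4@3 c1@7 c2@9 c3@14, authorship .4...1.2....3.
Authorship (.=original, N=cursor N): . 4 . . . 1 . 2 . . . . 3 .
Index 7: author = 2

Answer: cursor 2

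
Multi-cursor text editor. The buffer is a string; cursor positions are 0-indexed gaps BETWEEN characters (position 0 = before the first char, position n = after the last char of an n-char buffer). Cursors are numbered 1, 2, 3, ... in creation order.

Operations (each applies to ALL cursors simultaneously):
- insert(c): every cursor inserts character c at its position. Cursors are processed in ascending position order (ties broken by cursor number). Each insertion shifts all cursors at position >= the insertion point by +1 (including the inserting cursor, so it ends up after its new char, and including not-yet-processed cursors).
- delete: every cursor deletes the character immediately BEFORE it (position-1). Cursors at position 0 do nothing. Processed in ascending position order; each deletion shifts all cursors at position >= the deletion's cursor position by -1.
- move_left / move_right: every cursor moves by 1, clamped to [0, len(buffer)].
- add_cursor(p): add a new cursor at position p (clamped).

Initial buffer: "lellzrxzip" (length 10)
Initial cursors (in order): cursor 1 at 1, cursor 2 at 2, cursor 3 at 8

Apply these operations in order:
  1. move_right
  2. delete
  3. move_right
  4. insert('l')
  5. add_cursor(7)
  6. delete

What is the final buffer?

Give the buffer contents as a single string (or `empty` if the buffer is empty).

Answer: llzrzp

Derivation:
After op 1 (move_right): buffer="lellzrxzip" (len 10), cursors c1@2 c2@3 c3@9, authorship ..........
After op 2 (delete): buffer="llzrxzp" (len 7), cursors c1@1 c2@1 c3@6, authorship .......
After op 3 (move_right): buffer="llzrxzp" (len 7), cursors c1@2 c2@2 c3@7, authorship .......
After op 4 (insert('l')): buffer="llllzrxzpl" (len 10), cursors c1@4 c2@4 c3@10, authorship ..12.....3
After op 5 (add_cursor(7)): buffer="llllzrxzpl" (len 10), cursors c1@4 c2@4 c4@7 c3@10, authorship ..12.....3
After op 6 (delete): buffer="llzrzp" (len 6), cursors c1@2 c2@2 c4@4 c3@6, authorship ......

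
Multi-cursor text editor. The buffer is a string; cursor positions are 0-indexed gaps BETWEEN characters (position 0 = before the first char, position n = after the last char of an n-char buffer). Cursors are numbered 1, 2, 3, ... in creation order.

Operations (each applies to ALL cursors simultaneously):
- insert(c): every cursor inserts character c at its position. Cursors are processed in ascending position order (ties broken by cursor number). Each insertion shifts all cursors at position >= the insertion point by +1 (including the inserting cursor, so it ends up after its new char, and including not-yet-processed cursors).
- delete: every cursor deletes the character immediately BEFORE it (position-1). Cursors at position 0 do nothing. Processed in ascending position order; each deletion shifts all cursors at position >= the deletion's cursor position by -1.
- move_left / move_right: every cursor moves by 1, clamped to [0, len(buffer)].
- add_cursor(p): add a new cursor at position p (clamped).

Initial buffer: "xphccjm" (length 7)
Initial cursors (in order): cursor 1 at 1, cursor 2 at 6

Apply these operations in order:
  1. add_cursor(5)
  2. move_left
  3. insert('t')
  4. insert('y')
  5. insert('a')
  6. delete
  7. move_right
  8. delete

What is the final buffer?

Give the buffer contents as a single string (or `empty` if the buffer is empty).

Answer: typhctytym

Derivation:
After op 1 (add_cursor(5)): buffer="xphccjm" (len 7), cursors c1@1 c3@5 c2@6, authorship .......
After op 2 (move_left): buffer="xphccjm" (len 7), cursors c1@0 c3@4 c2@5, authorship .......
After op 3 (insert('t')): buffer="txphctctjm" (len 10), cursors c1@1 c3@6 c2@8, authorship 1....3.2..
After op 4 (insert('y')): buffer="tyxphctyctyjm" (len 13), cursors c1@2 c3@8 c2@11, authorship 11....33.22..
After op 5 (insert('a')): buffer="tyaxphctyactyajm" (len 16), cursors c1@3 c3@10 c2@14, authorship 111....333.222..
After op 6 (delete): buffer="tyxphctyctyjm" (len 13), cursors c1@2 c3@8 c2@11, authorship 11....33.22..
After op 7 (move_right): buffer="tyxphctyctyjm" (len 13), cursors c1@3 c3@9 c2@12, authorship 11....33.22..
After op 8 (delete): buffer="typhctytym" (len 10), cursors c1@2 c3@7 c2@9, authorship 11...3322.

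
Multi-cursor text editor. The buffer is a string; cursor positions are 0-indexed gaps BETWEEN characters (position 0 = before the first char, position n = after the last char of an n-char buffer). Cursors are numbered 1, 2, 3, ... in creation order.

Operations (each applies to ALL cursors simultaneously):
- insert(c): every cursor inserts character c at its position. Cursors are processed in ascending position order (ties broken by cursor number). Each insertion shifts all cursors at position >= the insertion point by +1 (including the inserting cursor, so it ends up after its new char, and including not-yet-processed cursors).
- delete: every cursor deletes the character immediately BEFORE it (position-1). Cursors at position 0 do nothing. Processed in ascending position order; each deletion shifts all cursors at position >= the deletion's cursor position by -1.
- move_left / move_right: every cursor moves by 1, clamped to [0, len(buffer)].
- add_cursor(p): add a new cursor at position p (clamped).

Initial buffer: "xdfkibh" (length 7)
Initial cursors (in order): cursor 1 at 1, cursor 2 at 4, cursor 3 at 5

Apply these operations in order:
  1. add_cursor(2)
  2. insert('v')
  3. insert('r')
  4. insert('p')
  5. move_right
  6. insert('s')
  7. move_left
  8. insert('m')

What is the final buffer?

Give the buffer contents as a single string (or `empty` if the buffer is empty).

After op 1 (add_cursor(2)): buffer="xdfkibh" (len 7), cursors c1@1 c4@2 c2@4 c3@5, authorship .......
After op 2 (insert('v')): buffer="xvdvfkvivbh" (len 11), cursors c1@2 c4@4 c2@7 c3@9, authorship .1.4..2.3..
After op 3 (insert('r')): buffer="xvrdvrfkvrivrbh" (len 15), cursors c1@3 c4@6 c2@10 c3@13, authorship .11.44..22.33..
After op 4 (insert('p')): buffer="xvrpdvrpfkvrpivrpbh" (len 19), cursors c1@4 c4@8 c2@13 c3@17, authorship .111.444..222.333..
After op 5 (move_right): buffer="xvrpdvrpfkvrpivrpbh" (len 19), cursors c1@5 c4@9 c2@14 c3@18, authorship .111.444..222.333..
After op 6 (insert('s')): buffer="xvrpdsvrpfskvrpisvrpbsh" (len 23), cursors c1@6 c4@11 c2@17 c3@22, authorship .111.1444.4.222.2333.3.
After op 7 (move_left): buffer="xvrpdsvrpfskvrpisvrpbsh" (len 23), cursors c1@5 c4@10 c2@16 c3@21, authorship .111.1444.4.222.2333.3.
After op 8 (insert('m')): buffer="xvrpdmsvrpfmskvrpimsvrpbmsh" (len 27), cursors c1@6 c4@12 c2@19 c3@25, authorship .111.11444.44.222.22333.33.

Answer: xvrpdmsvrpfmskvrpimsvrpbmsh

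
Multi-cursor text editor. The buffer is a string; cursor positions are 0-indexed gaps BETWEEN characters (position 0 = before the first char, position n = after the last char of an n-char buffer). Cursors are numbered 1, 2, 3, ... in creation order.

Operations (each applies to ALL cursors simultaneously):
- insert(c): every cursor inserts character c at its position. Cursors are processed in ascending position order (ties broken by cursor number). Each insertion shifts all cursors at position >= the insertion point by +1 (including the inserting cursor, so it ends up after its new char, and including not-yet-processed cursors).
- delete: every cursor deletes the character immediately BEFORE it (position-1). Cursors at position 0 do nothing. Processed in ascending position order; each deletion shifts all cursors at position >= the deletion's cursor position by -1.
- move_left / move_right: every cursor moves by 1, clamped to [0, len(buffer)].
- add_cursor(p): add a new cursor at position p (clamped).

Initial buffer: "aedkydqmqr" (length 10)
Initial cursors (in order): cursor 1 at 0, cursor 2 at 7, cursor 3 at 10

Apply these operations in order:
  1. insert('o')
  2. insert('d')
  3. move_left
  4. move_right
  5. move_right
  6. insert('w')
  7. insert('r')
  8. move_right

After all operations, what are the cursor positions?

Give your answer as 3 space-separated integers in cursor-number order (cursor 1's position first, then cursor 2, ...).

Answer: 6 17 22

Derivation:
After op 1 (insert('o')): buffer="oaedkydqomqro" (len 13), cursors c1@1 c2@9 c3@13, authorship 1.......2...3
After op 2 (insert('d')): buffer="odaedkydqodmqrod" (len 16), cursors c1@2 c2@11 c3@16, authorship 11.......22...33
After op 3 (move_left): buffer="odaedkydqodmqrod" (len 16), cursors c1@1 c2@10 c3@15, authorship 11.......22...33
After op 4 (move_right): buffer="odaedkydqodmqrod" (len 16), cursors c1@2 c2@11 c3@16, authorship 11.......22...33
After op 5 (move_right): buffer="odaedkydqodmqrod" (len 16), cursors c1@3 c2@12 c3@16, authorship 11.......22...33
After op 6 (insert('w')): buffer="odawedkydqodmwqrodw" (len 19), cursors c1@4 c2@14 c3@19, authorship 11.1......22.2..333
After op 7 (insert('r')): buffer="odawredkydqodmwrqrodwr" (len 22), cursors c1@5 c2@16 c3@22, authorship 11.11......22.22..3333
After op 8 (move_right): buffer="odawredkydqodmwrqrodwr" (len 22), cursors c1@6 c2@17 c3@22, authorship 11.11......22.22..3333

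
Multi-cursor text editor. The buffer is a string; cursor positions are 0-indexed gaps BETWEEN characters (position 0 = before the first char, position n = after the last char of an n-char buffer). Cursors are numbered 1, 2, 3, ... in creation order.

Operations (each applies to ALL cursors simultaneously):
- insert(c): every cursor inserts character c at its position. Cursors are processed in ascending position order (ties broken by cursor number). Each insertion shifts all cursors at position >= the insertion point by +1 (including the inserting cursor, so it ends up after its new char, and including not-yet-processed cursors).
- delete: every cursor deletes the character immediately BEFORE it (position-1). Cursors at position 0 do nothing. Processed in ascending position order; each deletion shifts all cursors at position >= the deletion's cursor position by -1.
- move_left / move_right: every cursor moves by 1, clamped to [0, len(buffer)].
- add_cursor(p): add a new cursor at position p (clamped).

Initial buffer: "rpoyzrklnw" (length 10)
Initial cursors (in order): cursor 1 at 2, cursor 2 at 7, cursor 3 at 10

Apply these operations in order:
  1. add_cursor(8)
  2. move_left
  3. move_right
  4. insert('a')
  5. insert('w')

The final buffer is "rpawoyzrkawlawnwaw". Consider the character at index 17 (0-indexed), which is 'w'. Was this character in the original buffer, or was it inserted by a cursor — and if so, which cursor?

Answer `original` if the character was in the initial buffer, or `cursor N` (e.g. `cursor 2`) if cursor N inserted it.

After op 1 (add_cursor(8)): buffer="rpoyzrklnw" (len 10), cursors c1@2 c2@7 c4@8 c3@10, authorship ..........
After op 2 (move_left): buffer="rpoyzrklnw" (len 10), cursors c1@1 c2@6 c4@7 c3@9, authorship ..........
After op 3 (move_right): buffer="rpoyzrklnw" (len 10), cursors c1@2 c2@7 c4@8 c3@10, authorship ..........
After op 4 (insert('a')): buffer="rpaoyzrkalanwa" (len 14), cursors c1@3 c2@9 c4@11 c3@14, authorship ..1.....2.4..3
After op 5 (insert('w')): buffer="rpawoyzrkawlawnwaw" (len 18), cursors c1@4 c2@11 c4@14 c3@18, authorship ..11.....22.44..33
Authorship (.=original, N=cursor N): . . 1 1 . . . . . 2 2 . 4 4 . . 3 3
Index 17: author = 3

Answer: cursor 3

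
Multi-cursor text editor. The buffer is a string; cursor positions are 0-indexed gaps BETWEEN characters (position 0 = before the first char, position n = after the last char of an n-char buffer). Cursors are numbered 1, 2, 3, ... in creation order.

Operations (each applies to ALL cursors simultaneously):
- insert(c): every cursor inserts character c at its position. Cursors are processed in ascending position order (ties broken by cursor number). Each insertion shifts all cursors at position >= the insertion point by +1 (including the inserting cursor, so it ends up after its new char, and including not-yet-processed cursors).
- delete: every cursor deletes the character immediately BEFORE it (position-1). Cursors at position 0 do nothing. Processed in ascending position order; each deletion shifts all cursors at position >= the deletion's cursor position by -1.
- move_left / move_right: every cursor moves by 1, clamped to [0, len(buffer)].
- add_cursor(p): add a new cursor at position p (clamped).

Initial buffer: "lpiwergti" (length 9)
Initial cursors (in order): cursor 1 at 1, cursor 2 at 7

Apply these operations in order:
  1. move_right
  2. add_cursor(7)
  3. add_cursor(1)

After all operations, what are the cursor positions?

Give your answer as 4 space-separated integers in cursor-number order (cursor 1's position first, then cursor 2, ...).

Answer: 2 8 7 1

Derivation:
After op 1 (move_right): buffer="lpiwergti" (len 9), cursors c1@2 c2@8, authorship .........
After op 2 (add_cursor(7)): buffer="lpiwergti" (len 9), cursors c1@2 c3@7 c2@8, authorship .........
After op 3 (add_cursor(1)): buffer="lpiwergti" (len 9), cursors c4@1 c1@2 c3@7 c2@8, authorship .........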